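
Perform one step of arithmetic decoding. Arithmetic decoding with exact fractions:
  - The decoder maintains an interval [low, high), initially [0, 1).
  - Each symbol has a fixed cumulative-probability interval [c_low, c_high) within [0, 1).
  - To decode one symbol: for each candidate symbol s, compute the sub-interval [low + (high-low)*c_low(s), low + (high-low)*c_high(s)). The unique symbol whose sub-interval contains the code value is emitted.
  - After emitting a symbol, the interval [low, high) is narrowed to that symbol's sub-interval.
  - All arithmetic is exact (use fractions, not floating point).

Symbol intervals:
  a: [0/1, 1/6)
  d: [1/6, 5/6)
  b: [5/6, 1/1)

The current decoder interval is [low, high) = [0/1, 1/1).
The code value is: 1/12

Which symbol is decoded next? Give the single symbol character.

Answer: a

Derivation:
Interval width = high − low = 1/1 − 0/1 = 1/1
Scaled code = (code − low) / width = (1/12 − 0/1) / 1/1 = 1/12
  a: [0/1, 1/6) ← scaled code falls here ✓
  d: [1/6, 5/6) 
  b: [5/6, 1/1) 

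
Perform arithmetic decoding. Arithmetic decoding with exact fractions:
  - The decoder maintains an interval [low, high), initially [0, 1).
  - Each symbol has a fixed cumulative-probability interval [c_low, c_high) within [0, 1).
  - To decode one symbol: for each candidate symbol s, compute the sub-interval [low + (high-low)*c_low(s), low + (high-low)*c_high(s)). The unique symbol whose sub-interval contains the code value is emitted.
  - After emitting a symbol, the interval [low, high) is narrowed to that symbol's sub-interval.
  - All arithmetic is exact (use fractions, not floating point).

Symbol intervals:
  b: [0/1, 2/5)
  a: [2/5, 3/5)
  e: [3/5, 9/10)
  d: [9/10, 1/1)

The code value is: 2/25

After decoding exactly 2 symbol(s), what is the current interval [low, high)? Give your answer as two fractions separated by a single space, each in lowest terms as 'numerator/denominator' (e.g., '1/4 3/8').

Step 1: interval [0/1, 1/1), width = 1/1 - 0/1 = 1/1
  'b': [0/1 + 1/1*0/1, 0/1 + 1/1*2/5) = [0/1, 2/5) <- contains code 2/25
  'a': [0/1 + 1/1*2/5, 0/1 + 1/1*3/5) = [2/5, 3/5)
  'e': [0/1 + 1/1*3/5, 0/1 + 1/1*9/10) = [3/5, 9/10)
  'd': [0/1 + 1/1*9/10, 0/1 + 1/1*1/1) = [9/10, 1/1)
  emit 'b', narrow to [0/1, 2/5)
Step 2: interval [0/1, 2/5), width = 2/5 - 0/1 = 2/5
  'b': [0/1 + 2/5*0/1, 0/1 + 2/5*2/5) = [0/1, 4/25) <- contains code 2/25
  'a': [0/1 + 2/5*2/5, 0/1 + 2/5*3/5) = [4/25, 6/25)
  'e': [0/1 + 2/5*3/5, 0/1 + 2/5*9/10) = [6/25, 9/25)
  'd': [0/1 + 2/5*9/10, 0/1 + 2/5*1/1) = [9/25, 2/5)
  emit 'b', narrow to [0/1, 4/25)

Answer: 0/1 4/25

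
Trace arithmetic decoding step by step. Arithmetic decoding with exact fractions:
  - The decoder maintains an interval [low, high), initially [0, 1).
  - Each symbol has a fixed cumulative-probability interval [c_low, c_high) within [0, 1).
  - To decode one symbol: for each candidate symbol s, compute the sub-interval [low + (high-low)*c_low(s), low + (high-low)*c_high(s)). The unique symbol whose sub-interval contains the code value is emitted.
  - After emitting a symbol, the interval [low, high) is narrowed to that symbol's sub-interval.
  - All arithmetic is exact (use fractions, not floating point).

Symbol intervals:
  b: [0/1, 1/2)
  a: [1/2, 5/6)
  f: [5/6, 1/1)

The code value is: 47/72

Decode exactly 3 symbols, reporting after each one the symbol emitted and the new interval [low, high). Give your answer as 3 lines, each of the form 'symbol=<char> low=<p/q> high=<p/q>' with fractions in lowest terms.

Step 1: interval [0/1, 1/1), width = 1/1 - 0/1 = 1/1
  'b': [0/1 + 1/1*0/1, 0/1 + 1/1*1/2) = [0/1, 1/2)
  'a': [0/1 + 1/1*1/2, 0/1 + 1/1*5/6) = [1/2, 5/6) <- contains code 47/72
  'f': [0/1 + 1/1*5/6, 0/1 + 1/1*1/1) = [5/6, 1/1)
  emit 'a', narrow to [1/2, 5/6)
Step 2: interval [1/2, 5/6), width = 5/6 - 1/2 = 1/3
  'b': [1/2 + 1/3*0/1, 1/2 + 1/3*1/2) = [1/2, 2/3) <- contains code 47/72
  'a': [1/2 + 1/3*1/2, 1/2 + 1/3*5/6) = [2/3, 7/9)
  'f': [1/2 + 1/3*5/6, 1/2 + 1/3*1/1) = [7/9, 5/6)
  emit 'b', narrow to [1/2, 2/3)
Step 3: interval [1/2, 2/3), width = 2/3 - 1/2 = 1/6
  'b': [1/2 + 1/6*0/1, 1/2 + 1/6*1/2) = [1/2, 7/12)
  'a': [1/2 + 1/6*1/2, 1/2 + 1/6*5/6) = [7/12, 23/36)
  'f': [1/2 + 1/6*5/6, 1/2 + 1/6*1/1) = [23/36, 2/3) <- contains code 47/72
  emit 'f', narrow to [23/36, 2/3)

Answer: symbol=a low=1/2 high=5/6
symbol=b low=1/2 high=2/3
symbol=f low=23/36 high=2/3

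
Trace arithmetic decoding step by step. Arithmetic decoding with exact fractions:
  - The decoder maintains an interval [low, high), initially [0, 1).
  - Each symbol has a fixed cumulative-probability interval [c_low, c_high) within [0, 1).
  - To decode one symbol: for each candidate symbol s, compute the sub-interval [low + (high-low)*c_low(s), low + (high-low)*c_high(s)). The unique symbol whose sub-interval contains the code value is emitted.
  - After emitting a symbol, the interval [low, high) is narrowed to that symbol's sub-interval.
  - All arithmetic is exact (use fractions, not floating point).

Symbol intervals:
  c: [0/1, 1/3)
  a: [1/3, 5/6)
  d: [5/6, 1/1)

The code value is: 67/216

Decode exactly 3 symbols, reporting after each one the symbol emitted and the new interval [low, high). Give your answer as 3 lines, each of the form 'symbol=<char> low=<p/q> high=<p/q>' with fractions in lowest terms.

Step 1: interval [0/1, 1/1), width = 1/1 - 0/1 = 1/1
  'c': [0/1 + 1/1*0/1, 0/1 + 1/1*1/3) = [0/1, 1/3) <- contains code 67/216
  'a': [0/1 + 1/1*1/3, 0/1 + 1/1*5/6) = [1/3, 5/6)
  'd': [0/1 + 1/1*5/6, 0/1 + 1/1*1/1) = [5/6, 1/1)
  emit 'c', narrow to [0/1, 1/3)
Step 2: interval [0/1, 1/3), width = 1/3 - 0/1 = 1/3
  'c': [0/1 + 1/3*0/1, 0/1 + 1/3*1/3) = [0/1, 1/9)
  'a': [0/1 + 1/3*1/3, 0/1 + 1/3*5/6) = [1/9, 5/18)
  'd': [0/1 + 1/3*5/6, 0/1 + 1/3*1/1) = [5/18, 1/3) <- contains code 67/216
  emit 'd', narrow to [5/18, 1/3)
Step 3: interval [5/18, 1/3), width = 1/3 - 5/18 = 1/18
  'c': [5/18 + 1/18*0/1, 5/18 + 1/18*1/3) = [5/18, 8/27)
  'a': [5/18 + 1/18*1/3, 5/18 + 1/18*5/6) = [8/27, 35/108) <- contains code 67/216
  'd': [5/18 + 1/18*5/6, 5/18 + 1/18*1/1) = [35/108, 1/3)
  emit 'a', narrow to [8/27, 35/108)

Answer: symbol=c low=0/1 high=1/3
symbol=d low=5/18 high=1/3
symbol=a low=8/27 high=35/108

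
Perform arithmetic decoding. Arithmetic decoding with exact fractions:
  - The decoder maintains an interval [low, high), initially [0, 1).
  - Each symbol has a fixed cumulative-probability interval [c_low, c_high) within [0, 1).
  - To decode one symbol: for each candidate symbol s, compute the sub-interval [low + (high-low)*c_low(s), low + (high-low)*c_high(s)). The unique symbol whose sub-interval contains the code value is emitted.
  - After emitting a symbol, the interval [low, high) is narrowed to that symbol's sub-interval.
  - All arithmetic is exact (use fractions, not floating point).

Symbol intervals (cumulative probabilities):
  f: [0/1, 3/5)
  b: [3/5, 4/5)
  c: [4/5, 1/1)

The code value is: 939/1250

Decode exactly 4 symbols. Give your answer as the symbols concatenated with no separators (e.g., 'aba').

Answer: bbbc

Derivation:
Step 1: interval [0/1, 1/1), width = 1/1 - 0/1 = 1/1
  'f': [0/1 + 1/1*0/1, 0/1 + 1/1*3/5) = [0/1, 3/5)
  'b': [0/1 + 1/1*3/5, 0/1 + 1/1*4/5) = [3/5, 4/5) <- contains code 939/1250
  'c': [0/1 + 1/1*4/5, 0/1 + 1/1*1/1) = [4/5, 1/1)
  emit 'b', narrow to [3/5, 4/5)
Step 2: interval [3/5, 4/5), width = 4/5 - 3/5 = 1/5
  'f': [3/5 + 1/5*0/1, 3/5 + 1/5*3/5) = [3/5, 18/25)
  'b': [3/5 + 1/5*3/5, 3/5 + 1/5*4/5) = [18/25, 19/25) <- contains code 939/1250
  'c': [3/5 + 1/5*4/5, 3/5 + 1/5*1/1) = [19/25, 4/5)
  emit 'b', narrow to [18/25, 19/25)
Step 3: interval [18/25, 19/25), width = 19/25 - 18/25 = 1/25
  'f': [18/25 + 1/25*0/1, 18/25 + 1/25*3/5) = [18/25, 93/125)
  'b': [18/25 + 1/25*3/5, 18/25 + 1/25*4/5) = [93/125, 94/125) <- contains code 939/1250
  'c': [18/25 + 1/25*4/5, 18/25 + 1/25*1/1) = [94/125, 19/25)
  emit 'b', narrow to [93/125, 94/125)
Step 4: interval [93/125, 94/125), width = 94/125 - 93/125 = 1/125
  'f': [93/125 + 1/125*0/1, 93/125 + 1/125*3/5) = [93/125, 468/625)
  'b': [93/125 + 1/125*3/5, 93/125 + 1/125*4/5) = [468/625, 469/625)
  'c': [93/125 + 1/125*4/5, 93/125 + 1/125*1/1) = [469/625, 94/125) <- contains code 939/1250
  emit 'c', narrow to [469/625, 94/125)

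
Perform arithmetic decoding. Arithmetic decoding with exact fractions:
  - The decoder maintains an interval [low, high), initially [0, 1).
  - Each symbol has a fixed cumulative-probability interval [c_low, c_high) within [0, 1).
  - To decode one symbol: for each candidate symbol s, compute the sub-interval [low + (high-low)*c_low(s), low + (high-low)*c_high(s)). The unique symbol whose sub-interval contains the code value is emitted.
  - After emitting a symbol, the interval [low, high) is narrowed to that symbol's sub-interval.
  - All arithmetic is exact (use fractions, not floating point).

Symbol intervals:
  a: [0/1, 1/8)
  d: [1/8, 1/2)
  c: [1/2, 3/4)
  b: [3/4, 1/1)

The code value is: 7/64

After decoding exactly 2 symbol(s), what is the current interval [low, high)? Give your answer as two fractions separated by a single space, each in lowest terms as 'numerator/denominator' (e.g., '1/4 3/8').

Answer: 3/32 1/8

Derivation:
Step 1: interval [0/1, 1/1), width = 1/1 - 0/1 = 1/1
  'a': [0/1 + 1/1*0/1, 0/1 + 1/1*1/8) = [0/1, 1/8) <- contains code 7/64
  'd': [0/1 + 1/1*1/8, 0/1 + 1/1*1/2) = [1/8, 1/2)
  'c': [0/1 + 1/1*1/2, 0/1 + 1/1*3/4) = [1/2, 3/4)
  'b': [0/1 + 1/1*3/4, 0/1 + 1/1*1/1) = [3/4, 1/1)
  emit 'a', narrow to [0/1, 1/8)
Step 2: interval [0/1, 1/8), width = 1/8 - 0/1 = 1/8
  'a': [0/1 + 1/8*0/1, 0/1 + 1/8*1/8) = [0/1, 1/64)
  'd': [0/1 + 1/8*1/8, 0/1 + 1/8*1/2) = [1/64, 1/16)
  'c': [0/1 + 1/8*1/2, 0/1 + 1/8*3/4) = [1/16, 3/32)
  'b': [0/1 + 1/8*3/4, 0/1 + 1/8*1/1) = [3/32, 1/8) <- contains code 7/64
  emit 'b', narrow to [3/32, 1/8)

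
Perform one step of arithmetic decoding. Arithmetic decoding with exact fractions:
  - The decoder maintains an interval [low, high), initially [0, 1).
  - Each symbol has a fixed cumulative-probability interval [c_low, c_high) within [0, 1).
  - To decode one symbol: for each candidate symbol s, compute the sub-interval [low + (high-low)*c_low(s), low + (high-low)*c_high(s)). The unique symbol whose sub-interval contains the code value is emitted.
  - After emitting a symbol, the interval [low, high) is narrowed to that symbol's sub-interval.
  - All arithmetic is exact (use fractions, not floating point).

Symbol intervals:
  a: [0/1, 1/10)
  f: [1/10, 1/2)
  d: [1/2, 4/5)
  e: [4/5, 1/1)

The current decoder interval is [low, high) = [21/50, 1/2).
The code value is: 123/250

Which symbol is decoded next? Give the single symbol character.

Interval width = high − low = 1/2 − 21/50 = 2/25
Scaled code = (code − low) / width = (123/250 − 21/50) / 2/25 = 9/10
  a: [0/1, 1/10) 
  f: [1/10, 1/2) 
  d: [1/2, 4/5) 
  e: [4/5, 1/1) ← scaled code falls here ✓

Answer: e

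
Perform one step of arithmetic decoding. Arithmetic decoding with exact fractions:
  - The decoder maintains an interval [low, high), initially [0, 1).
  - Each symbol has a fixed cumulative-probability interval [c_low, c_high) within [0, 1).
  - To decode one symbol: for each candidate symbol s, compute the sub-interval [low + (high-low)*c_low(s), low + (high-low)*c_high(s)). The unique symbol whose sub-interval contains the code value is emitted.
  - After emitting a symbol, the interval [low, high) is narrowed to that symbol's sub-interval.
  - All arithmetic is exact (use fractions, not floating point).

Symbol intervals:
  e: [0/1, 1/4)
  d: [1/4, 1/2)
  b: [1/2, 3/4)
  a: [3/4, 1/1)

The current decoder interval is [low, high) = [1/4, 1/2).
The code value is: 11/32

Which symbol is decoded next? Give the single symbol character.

Answer: d

Derivation:
Interval width = high − low = 1/2 − 1/4 = 1/4
Scaled code = (code − low) / width = (11/32 − 1/4) / 1/4 = 3/8
  e: [0/1, 1/4) 
  d: [1/4, 1/2) ← scaled code falls here ✓
  b: [1/2, 3/4) 
  a: [3/4, 1/1) 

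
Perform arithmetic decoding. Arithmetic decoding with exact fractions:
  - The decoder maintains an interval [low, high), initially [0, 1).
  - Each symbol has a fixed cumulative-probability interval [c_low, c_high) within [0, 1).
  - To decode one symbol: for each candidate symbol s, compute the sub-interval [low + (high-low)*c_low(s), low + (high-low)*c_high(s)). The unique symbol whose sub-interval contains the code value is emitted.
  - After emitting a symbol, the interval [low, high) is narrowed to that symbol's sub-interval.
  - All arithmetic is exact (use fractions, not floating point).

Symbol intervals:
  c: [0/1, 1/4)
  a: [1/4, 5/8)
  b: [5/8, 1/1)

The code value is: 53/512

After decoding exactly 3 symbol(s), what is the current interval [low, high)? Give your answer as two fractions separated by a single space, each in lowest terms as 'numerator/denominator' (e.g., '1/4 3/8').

Step 1: interval [0/1, 1/1), width = 1/1 - 0/1 = 1/1
  'c': [0/1 + 1/1*0/1, 0/1 + 1/1*1/4) = [0/1, 1/4) <- contains code 53/512
  'a': [0/1 + 1/1*1/4, 0/1 + 1/1*5/8) = [1/4, 5/8)
  'b': [0/1 + 1/1*5/8, 0/1 + 1/1*1/1) = [5/8, 1/1)
  emit 'c', narrow to [0/1, 1/4)
Step 2: interval [0/1, 1/4), width = 1/4 - 0/1 = 1/4
  'c': [0/1 + 1/4*0/1, 0/1 + 1/4*1/4) = [0/1, 1/16)
  'a': [0/1 + 1/4*1/4, 0/1 + 1/4*5/8) = [1/16, 5/32) <- contains code 53/512
  'b': [0/1 + 1/4*5/8, 0/1 + 1/4*1/1) = [5/32, 1/4)
  emit 'a', narrow to [1/16, 5/32)
Step 3: interval [1/16, 5/32), width = 5/32 - 1/16 = 3/32
  'c': [1/16 + 3/32*0/1, 1/16 + 3/32*1/4) = [1/16, 11/128)
  'a': [1/16 + 3/32*1/4, 1/16 + 3/32*5/8) = [11/128, 31/256) <- contains code 53/512
  'b': [1/16 + 3/32*5/8, 1/16 + 3/32*1/1) = [31/256, 5/32)
  emit 'a', narrow to [11/128, 31/256)

Answer: 11/128 31/256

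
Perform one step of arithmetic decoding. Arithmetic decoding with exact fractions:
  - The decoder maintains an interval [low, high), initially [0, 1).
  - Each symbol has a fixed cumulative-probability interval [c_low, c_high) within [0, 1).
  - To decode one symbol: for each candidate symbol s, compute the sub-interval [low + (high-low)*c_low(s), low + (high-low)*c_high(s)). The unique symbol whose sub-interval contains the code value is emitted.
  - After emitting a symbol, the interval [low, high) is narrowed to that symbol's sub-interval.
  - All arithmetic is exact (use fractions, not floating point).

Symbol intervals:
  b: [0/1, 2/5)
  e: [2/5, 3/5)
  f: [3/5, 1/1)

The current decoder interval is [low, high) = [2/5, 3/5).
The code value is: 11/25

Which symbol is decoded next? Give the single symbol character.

Answer: b

Derivation:
Interval width = high − low = 3/5 − 2/5 = 1/5
Scaled code = (code − low) / width = (11/25 − 2/5) / 1/5 = 1/5
  b: [0/1, 2/5) ← scaled code falls here ✓
  e: [2/5, 3/5) 
  f: [3/5, 1/1) 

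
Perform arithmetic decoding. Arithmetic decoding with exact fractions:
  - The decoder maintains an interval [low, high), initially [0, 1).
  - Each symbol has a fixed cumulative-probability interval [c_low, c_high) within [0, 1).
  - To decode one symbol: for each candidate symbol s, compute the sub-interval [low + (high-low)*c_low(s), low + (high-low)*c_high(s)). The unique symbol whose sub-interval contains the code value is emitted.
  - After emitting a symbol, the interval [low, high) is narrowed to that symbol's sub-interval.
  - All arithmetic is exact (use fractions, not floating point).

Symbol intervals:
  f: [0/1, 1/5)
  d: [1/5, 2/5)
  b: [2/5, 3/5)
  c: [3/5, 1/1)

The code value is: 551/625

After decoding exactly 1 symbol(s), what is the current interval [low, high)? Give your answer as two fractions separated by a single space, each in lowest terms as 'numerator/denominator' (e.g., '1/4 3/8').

Answer: 3/5 1/1

Derivation:
Step 1: interval [0/1, 1/1), width = 1/1 - 0/1 = 1/1
  'f': [0/1 + 1/1*0/1, 0/1 + 1/1*1/5) = [0/1, 1/5)
  'd': [0/1 + 1/1*1/5, 0/1 + 1/1*2/5) = [1/5, 2/5)
  'b': [0/1 + 1/1*2/5, 0/1 + 1/1*3/5) = [2/5, 3/5)
  'c': [0/1 + 1/1*3/5, 0/1 + 1/1*1/1) = [3/5, 1/1) <- contains code 551/625
  emit 'c', narrow to [3/5, 1/1)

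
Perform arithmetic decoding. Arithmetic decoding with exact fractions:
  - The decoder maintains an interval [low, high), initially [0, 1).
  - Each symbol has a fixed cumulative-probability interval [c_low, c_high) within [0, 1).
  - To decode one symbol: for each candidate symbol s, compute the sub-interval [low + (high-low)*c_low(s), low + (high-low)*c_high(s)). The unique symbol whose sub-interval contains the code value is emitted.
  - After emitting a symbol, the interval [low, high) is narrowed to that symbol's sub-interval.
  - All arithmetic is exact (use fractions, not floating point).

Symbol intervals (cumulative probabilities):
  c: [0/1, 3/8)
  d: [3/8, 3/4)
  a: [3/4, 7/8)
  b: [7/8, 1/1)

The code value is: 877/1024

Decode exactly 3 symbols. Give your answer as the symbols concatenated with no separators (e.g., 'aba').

Answer: aaa

Derivation:
Step 1: interval [0/1, 1/1), width = 1/1 - 0/1 = 1/1
  'c': [0/1 + 1/1*0/1, 0/1 + 1/1*3/8) = [0/1, 3/8)
  'd': [0/1 + 1/1*3/8, 0/1 + 1/1*3/4) = [3/8, 3/4)
  'a': [0/1 + 1/1*3/4, 0/1 + 1/1*7/8) = [3/4, 7/8) <- contains code 877/1024
  'b': [0/1 + 1/1*7/8, 0/1 + 1/1*1/1) = [7/8, 1/1)
  emit 'a', narrow to [3/4, 7/8)
Step 2: interval [3/4, 7/8), width = 7/8 - 3/4 = 1/8
  'c': [3/4 + 1/8*0/1, 3/4 + 1/8*3/8) = [3/4, 51/64)
  'd': [3/4 + 1/8*3/8, 3/4 + 1/8*3/4) = [51/64, 27/32)
  'a': [3/4 + 1/8*3/4, 3/4 + 1/8*7/8) = [27/32, 55/64) <- contains code 877/1024
  'b': [3/4 + 1/8*7/8, 3/4 + 1/8*1/1) = [55/64, 7/8)
  emit 'a', narrow to [27/32, 55/64)
Step 3: interval [27/32, 55/64), width = 55/64 - 27/32 = 1/64
  'c': [27/32 + 1/64*0/1, 27/32 + 1/64*3/8) = [27/32, 435/512)
  'd': [27/32 + 1/64*3/8, 27/32 + 1/64*3/4) = [435/512, 219/256)
  'a': [27/32 + 1/64*3/4, 27/32 + 1/64*7/8) = [219/256, 439/512) <- contains code 877/1024
  'b': [27/32 + 1/64*7/8, 27/32 + 1/64*1/1) = [439/512, 55/64)
  emit 'a', narrow to [219/256, 439/512)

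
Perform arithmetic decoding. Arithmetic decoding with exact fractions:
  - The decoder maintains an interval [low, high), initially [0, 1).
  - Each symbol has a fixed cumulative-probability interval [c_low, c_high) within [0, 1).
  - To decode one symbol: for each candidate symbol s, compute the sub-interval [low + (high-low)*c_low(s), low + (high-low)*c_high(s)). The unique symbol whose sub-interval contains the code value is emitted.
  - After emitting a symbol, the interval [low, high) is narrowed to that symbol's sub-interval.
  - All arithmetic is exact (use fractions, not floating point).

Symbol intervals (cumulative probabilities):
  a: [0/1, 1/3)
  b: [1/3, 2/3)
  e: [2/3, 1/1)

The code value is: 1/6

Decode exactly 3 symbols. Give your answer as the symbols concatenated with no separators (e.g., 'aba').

Step 1: interval [0/1, 1/1), width = 1/1 - 0/1 = 1/1
  'a': [0/1 + 1/1*0/1, 0/1 + 1/1*1/3) = [0/1, 1/3) <- contains code 1/6
  'b': [0/1 + 1/1*1/3, 0/1 + 1/1*2/3) = [1/3, 2/3)
  'e': [0/1 + 1/1*2/3, 0/1 + 1/1*1/1) = [2/3, 1/1)
  emit 'a', narrow to [0/1, 1/3)
Step 2: interval [0/1, 1/3), width = 1/3 - 0/1 = 1/3
  'a': [0/1 + 1/3*0/1, 0/1 + 1/3*1/3) = [0/1, 1/9)
  'b': [0/1 + 1/3*1/3, 0/1 + 1/3*2/3) = [1/9, 2/9) <- contains code 1/6
  'e': [0/1 + 1/3*2/3, 0/1 + 1/3*1/1) = [2/9, 1/3)
  emit 'b', narrow to [1/9, 2/9)
Step 3: interval [1/9, 2/9), width = 2/9 - 1/9 = 1/9
  'a': [1/9 + 1/9*0/1, 1/9 + 1/9*1/3) = [1/9, 4/27)
  'b': [1/9 + 1/9*1/3, 1/9 + 1/9*2/3) = [4/27, 5/27) <- contains code 1/6
  'e': [1/9 + 1/9*2/3, 1/9 + 1/9*1/1) = [5/27, 2/9)
  emit 'b', narrow to [4/27, 5/27)

Answer: abb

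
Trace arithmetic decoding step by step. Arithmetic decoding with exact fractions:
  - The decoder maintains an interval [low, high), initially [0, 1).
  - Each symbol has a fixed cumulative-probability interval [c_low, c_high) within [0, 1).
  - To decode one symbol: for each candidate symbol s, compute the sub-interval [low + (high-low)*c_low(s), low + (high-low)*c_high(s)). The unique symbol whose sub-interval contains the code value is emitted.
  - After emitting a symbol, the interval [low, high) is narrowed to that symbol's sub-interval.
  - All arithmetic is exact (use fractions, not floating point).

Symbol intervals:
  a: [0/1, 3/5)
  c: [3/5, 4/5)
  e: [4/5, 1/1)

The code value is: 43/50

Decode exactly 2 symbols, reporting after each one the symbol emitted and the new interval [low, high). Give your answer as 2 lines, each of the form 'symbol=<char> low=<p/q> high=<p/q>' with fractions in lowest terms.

Answer: symbol=e low=4/5 high=1/1
symbol=a low=4/5 high=23/25

Derivation:
Step 1: interval [0/1, 1/1), width = 1/1 - 0/1 = 1/1
  'a': [0/1 + 1/1*0/1, 0/1 + 1/1*3/5) = [0/1, 3/5)
  'c': [0/1 + 1/1*3/5, 0/1 + 1/1*4/5) = [3/5, 4/5)
  'e': [0/1 + 1/1*4/5, 0/1 + 1/1*1/1) = [4/5, 1/1) <- contains code 43/50
  emit 'e', narrow to [4/5, 1/1)
Step 2: interval [4/5, 1/1), width = 1/1 - 4/5 = 1/5
  'a': [4/5 + 1/5*0/1, 4/5 + 1/5*3/5) = [4/5, 23/25) <- contains code 43/50
  'c': [4/5 + 1/5*3/5, 4/5 + 1/5*4/5) = [23/25, 24/25)
  'e': [4/5 + 1/5*4/5, 4/5 + 1/5*1/1) = [24/25, 1/1)
  emit 'a', narrow to [4/5, 23/25)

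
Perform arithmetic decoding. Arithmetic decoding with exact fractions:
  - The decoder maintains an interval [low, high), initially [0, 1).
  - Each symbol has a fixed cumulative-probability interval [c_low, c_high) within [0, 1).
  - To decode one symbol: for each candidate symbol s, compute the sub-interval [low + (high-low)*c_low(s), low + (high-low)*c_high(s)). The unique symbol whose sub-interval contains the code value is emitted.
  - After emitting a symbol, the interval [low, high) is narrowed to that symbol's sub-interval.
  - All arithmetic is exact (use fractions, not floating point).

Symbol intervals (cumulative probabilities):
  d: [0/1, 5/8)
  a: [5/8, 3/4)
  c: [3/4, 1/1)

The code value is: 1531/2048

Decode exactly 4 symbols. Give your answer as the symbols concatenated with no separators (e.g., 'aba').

Step 1: interval [0/1, 1/1), width = 1/1 - 0/1 = 1/1
  'd': [0/1 + 1/1*0/1, 0/1 + 1/1*5/8) = [0/1, 5/8)
  'a': [0/1 + 1/1*5/8, 0/1 + 1/1*3/4) = [5/8, 3/4) <- contains code 1531/2048
  'c': [0/1 + 1/1*3/4, 0/1 + 1/1*1/1) = [3/4, 1/1)
  emit 'a', narrow to [5/8, 3/4)
Step 2: interval [5/8, 3/4), width = 3/4 - 5/8 = 1/8
  'd': [5/8 + 1/8*0/1, 5/8 + 1/8*5/8) = [5/8, 45/64)
  'a': [5/8 + 1/8*5/8, 5/8 + 1/8*3/4) = [45/64, 23/32)
  'c': [5/8 + 1/8*3/4, 5/8 + 1/8*1/1) = [23/32, 3/4) <- contains code 1531/2048
  emit 'c', narrow to [23/32, 3/4)
Step 3: interval [23/32, 3/4), width = 3/4 - 23/32 = 1/32
  'd': [23/32 + 1/32*0/1, 23/32 + 1/32*5/8) = [23/32, 189/256)
  'a': [23/32 + 1/32*5/8, 23/32 + 1/32*3/4) = [189/256, 95/128)
  'c': [23/32 + 1/32*3/4, 23/32 + 1/32*1/1) = [95/128, 3/4) <- contains code 1531/2048
  emit 'c', narrow to [95/128, 3/4)
Step 4: interval [95/128, 3/4), width = 3/4 - 95/128 = 1/128
  'd': [95/128 + 1/128*0/1, 95/128 + 1/128*5/8) = [95/128, 765/1024)
  'a': [95/128 + 1/128*5/8, 95/128 + 1/128*3/4) = [765/1024, 383/512) <- contains code 1531/2048
  'c': [95/128 + 1/128*3/4, 95/128 + 1/128*1/1) = [383/512, 3/4)
  emit 'a', narrow to [765/1024, 383/512)

Answer: acca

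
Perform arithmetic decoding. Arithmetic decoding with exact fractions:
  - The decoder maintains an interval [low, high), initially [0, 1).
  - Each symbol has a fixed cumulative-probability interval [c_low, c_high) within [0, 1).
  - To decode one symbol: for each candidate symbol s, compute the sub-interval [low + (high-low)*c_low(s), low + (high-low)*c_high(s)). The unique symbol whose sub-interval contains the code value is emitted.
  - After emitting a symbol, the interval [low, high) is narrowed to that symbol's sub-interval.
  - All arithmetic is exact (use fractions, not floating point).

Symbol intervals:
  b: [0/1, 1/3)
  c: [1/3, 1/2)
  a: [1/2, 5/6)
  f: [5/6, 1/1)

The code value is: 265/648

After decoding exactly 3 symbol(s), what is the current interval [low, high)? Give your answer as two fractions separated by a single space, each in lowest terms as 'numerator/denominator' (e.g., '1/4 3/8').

Answer: 29/72 89/216

Derivation:
Step 1: interval [0/1, 1/1), width = 1/1 - 0/1 = 1/1
  'b': [0/1 + 1/1*0/1, 0/1 + 1/1*1/3) = [0/1, 1/3)
  'c': [0/1 + 1/1*1/3, 0/1 + 1/1*1/2) = [1/3, 1/2) <- contains code 265/648
  'a': [0/1 + 1/1*1/2, 0/1 + 1/1*5/6) = [1/2, 5/6)
  'f': [0/1 + 1/1*5/6, 0/1 + 1/1*1/1) = [5/6, 1/1)
  emit 'c', narrow to [1/3, 1/2)
Step 2: interval [1/3, 1/2), width = 1/2 - 1/3 = 1/6
  'b': [1/3 + 1/6*0/1, 1/3 + 1/6*1/3) = [1/3, 7/18)
  'c': [1/3 + 1/6*1/3, 1/3 + 1/6*1/2) = [7/18, 5/12) <- contains code 265/648
  'a': [1/3 + 1/6*1/2, 1/3 + 1/6*5/6) = [5/12, 17/36)
  'f': [1/3 + 1/6*5/6, 1/3 + 1/6*1/1) = [17/36, 1/2)
  emit 'c', narrow to [7/18, 5/12)
Step 3: interval [7/18, 5/12), width = 5/12 - 7/18 = 1/36
  'b': [7/18 + 1/36*0/1, 7/18 + 1/36*1/3) = [7/18, 43/108)
  'c': [7/18 + 1/36*1/3, 7/18 + 1/36*1/2) = [43/108, 29/72)
  'a': [7/18 + 1/36*1/2, 7/18 + 1/36*5/6) = [29/72, 89/216) <- contains code 265/648
  'f': [7/18 + 1/36*5/6, 7/18 + 1/36*1/1) = [89/216, 5/12)
  emit 'a', narrow to [29/72, 89/216)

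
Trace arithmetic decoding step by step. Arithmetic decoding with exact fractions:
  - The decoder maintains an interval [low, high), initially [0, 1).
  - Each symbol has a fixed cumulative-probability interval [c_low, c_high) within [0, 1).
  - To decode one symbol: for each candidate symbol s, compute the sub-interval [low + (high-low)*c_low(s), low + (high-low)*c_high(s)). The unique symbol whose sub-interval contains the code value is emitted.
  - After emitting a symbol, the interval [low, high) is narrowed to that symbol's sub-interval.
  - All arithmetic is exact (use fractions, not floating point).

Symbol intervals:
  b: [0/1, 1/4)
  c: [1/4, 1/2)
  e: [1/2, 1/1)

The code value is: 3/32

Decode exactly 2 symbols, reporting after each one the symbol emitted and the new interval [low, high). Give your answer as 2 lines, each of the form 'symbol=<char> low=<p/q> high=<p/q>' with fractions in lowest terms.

Step 1: interval [0/1, 1/1), width = 1/1 - 0/1 = 1/1
  'b': [0/1 + 1/1*0/1, 0/1 + 1/1*1/4) = [0/1, 1/4) <- contains code 3/32
  'c': [0/1 + 1/1*1/4, 0/1 + 1/1*1/2) = [1/4, 1/2)
  'e': [0/1 + 1/1*1/2, 0/1 + 1/1*1/1) = [1/2, 1/1)
  emit 'b', narrow to [0/1, 1/4)
Step 2: interval [0/1, 1/4), width = 1/4 - 0/1 = 1/4
  'b': [0/1 + 1/4*0/1, 0/1 + 1/4*1/4) = [0/1, 1/16)
  'c': [0/1 + 1/4*1/4, 0/1 + 1/4*1/2) = [1/16, 1/8) <- contains code 3/32
  'e': [0/1 + 1/4*1/2, 0/1 + 1/4*1/1) = [1/8, 1/4)
  emit 'c', narrow to [1/16, 1/8)

Answer: symbol=b low=0/1 high=1/4
symbol=c low=1/16 high=1/8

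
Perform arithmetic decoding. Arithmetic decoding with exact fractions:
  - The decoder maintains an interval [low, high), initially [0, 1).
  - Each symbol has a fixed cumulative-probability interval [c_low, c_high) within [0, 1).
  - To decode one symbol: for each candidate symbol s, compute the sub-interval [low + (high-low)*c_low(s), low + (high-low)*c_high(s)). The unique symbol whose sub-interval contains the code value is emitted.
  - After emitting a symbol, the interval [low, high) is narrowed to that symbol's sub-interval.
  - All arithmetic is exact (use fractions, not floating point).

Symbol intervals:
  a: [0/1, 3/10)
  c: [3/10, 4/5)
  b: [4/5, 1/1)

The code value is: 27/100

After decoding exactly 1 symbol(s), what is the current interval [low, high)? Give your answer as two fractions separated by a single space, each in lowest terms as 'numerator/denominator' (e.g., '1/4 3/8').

Answer: 0/1 3/10

Derivation:
Step 1: interval [0/1, 1/1), width = 1/1 - 0/1 = 1/1
  'a': [0/1 + 1/1*0/1, 0/1 + 1/1*3/10) = [0/1, 3/10) <- contains code 27/100
  'c': [0/1 + 1/1*3/10, 0/1 + 1/1*4/5) = [3/10, 4/5)
  'b': [0/1 + 1/1*4/5, 0/1 + 1/1*1/1) = [4/5, 1/1)
  emit 'a', narrow to [0/1, 3/10)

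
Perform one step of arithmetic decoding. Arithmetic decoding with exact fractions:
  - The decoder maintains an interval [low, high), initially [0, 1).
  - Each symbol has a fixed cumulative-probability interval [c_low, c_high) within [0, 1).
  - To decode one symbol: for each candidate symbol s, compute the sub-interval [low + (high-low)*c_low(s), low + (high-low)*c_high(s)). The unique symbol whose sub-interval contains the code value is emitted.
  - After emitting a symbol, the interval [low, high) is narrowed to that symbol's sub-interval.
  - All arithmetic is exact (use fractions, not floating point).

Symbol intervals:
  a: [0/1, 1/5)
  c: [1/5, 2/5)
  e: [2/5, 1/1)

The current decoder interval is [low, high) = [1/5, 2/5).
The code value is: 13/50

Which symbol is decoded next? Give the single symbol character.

Interval width = high − low = 2/5 − 1/5 = 1/5
Scaled code = (code − low) / width = (13/50 − 1/5) / 1/5 = 3/10
  a: [0/1, 1/5) 
  c: [1/5, 2/5) ← scaled code falls here ✓
  e: [2/5, 1/1) 

Answer: c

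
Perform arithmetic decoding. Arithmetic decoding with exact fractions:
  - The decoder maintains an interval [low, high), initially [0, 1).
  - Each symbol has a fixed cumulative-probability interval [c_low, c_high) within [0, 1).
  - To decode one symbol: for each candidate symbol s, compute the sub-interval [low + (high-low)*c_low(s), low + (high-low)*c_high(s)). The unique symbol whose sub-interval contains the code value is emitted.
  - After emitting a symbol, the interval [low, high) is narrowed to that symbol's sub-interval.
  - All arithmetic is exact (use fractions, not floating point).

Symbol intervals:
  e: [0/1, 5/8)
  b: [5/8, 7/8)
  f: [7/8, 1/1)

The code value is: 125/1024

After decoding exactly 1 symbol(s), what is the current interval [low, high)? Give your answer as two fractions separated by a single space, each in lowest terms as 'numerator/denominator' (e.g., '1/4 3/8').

Answer: 0/1 5/8

Derivation:
Step 1: interval [0/1, 1/1), width = 1/1 - 0/1 = 1/1
  'e': [0/1 + 1/1*0/1, 0/1 + 1/1*5/8) = [0/1, 5/8) <- contains code 125/1024
  'b': [0/1 + 1/1*5/8, 0/1 + 1/1*7/8) = [5/8, 7/8)
  'f': [0/1 + 1/1*7/8, 0/1 + 1/1*1/1) = [7/8, 1/1)
  emit 'e', narrow to [0/1, 5/8)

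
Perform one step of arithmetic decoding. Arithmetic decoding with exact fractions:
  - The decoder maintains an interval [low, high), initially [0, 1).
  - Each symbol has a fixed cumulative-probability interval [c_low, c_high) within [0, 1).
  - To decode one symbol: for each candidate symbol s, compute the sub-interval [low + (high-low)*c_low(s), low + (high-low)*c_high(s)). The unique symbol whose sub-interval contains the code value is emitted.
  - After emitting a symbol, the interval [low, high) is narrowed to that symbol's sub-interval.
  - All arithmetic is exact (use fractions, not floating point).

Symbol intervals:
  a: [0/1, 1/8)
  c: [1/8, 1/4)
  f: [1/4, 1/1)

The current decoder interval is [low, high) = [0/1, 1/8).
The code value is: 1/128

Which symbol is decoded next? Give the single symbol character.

Interval width = high − low = 1/8 − 0/1 = 1/8
Scaled code = (code − low) / width = (1/128 − 0/1) / 1/8 = 1/16
  a: [0/1, 1/8) ← scaled code falls here ✓
  c: [1/8, 1/4) 
  f: [1/4, 1/1) 

Answer: a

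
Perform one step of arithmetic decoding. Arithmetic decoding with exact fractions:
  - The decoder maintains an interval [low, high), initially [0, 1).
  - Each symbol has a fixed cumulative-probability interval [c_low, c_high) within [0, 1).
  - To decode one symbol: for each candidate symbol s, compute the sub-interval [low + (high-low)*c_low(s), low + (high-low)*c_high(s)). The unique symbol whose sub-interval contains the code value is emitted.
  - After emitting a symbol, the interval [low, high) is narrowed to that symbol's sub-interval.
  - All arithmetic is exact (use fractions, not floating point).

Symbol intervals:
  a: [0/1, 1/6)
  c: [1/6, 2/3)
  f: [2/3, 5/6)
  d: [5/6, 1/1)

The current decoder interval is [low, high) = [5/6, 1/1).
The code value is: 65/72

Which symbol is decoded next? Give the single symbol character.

Answer: c

Derivation:
Interval width = high − low = 1/1 − 5/6 = 1/6
Scaled code = (code − low) / width = (65/72 − 5/6) / 1/6 = 5/12
  a: [0/1, 1/6) 
  c: [1/6, 2/3) ← scaled code falls here ✓
  f: [2/3, 5/6) 
  d: [5/6, 1/1) 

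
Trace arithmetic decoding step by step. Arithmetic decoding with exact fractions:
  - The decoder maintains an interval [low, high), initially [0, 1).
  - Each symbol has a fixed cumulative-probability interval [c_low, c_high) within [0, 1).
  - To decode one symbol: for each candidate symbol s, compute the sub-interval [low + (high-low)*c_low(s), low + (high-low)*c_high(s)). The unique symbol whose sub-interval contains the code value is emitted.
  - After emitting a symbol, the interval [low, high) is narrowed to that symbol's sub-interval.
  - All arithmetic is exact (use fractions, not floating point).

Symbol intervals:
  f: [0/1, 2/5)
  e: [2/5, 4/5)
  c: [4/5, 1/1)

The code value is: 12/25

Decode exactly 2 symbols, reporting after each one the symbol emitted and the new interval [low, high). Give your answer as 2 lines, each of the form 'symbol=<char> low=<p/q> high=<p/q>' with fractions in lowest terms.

Answer: symbol=e low=2/5 high=4/5
symbol=f low=2/5 high=14/25

Derivation:
Step 1: interval [0/1, 1/1), width = 1/1 - 0/1 = 1/1
  'f': [0/1 + 1/1*0/1, 0/1 + 1/1*2/5) = [0/1, 2/5)
  'e': [0/1 + 1/1*2/5, 0/1 + 1/1*4/5) = [2/5, 4/5) <- contains code 12/25
  'c': [0/1 + 1/1*4/5, 0/1 + 1/1*1/1) = [4/5, 1/1)
  emit 'e', narrow to [2/5, 4/5)
Step 2: interval [2/5, 4/5), width = 4/5 - 2/5 = 2/5
  'f': [2/5 + 2/5*0/1, 2/5 + 2/5*2/5) = [2/5, 14/25) <- contains code 12/25
  'e': [2/5 + 2/5*2/5, 2/5 + 2/5*4/5) = [14/25, 18/25)
  'c': [2/5 + 2/5*4/5, 2/5 + 2/5*1/1) = [18/25, 4/5)
  emit 'f', narrow to [2/5, 14/25)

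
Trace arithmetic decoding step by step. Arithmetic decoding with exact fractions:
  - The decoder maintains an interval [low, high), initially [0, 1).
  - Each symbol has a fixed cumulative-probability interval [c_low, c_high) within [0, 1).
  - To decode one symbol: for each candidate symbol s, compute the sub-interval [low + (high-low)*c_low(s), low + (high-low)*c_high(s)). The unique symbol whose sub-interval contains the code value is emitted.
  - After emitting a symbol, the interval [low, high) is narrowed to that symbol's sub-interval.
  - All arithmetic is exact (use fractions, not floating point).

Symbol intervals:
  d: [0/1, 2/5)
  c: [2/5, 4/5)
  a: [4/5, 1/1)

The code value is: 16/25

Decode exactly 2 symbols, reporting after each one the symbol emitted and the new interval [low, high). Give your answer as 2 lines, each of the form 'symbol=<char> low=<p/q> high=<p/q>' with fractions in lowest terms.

Answer: symbol=c low=2/5 high=4/5
symbol=c low=14/25 high=18/25

Derivation:
Step 1: interval [0/1, 1/1), width = 1/1 - 0/1 = 1/1
  'd': [0/1 + 1/1*0/1, 0/1 + 1/1*2/5) = [0/1, 2/5)
  'c': [0/1 + 1/1*2/5, 0/1 + 1/1*4/5) = [2/5, 4/5) <- contains code 16/25
  'a': [0/1 + 1/1*4/5, 0/1 + 1/1*1/1) = [4/5, 1/1)
  emit 'c', narrow to [2/5, 4/5)
Step 2: interval [2/5, 4/5), width = 4/5 - 2/5 = 2/5
  'd': [2/5 + 2/5*0/1, 2/5 + 2/5*2/5) = [2/5, 14/25)
  'c': [2/5 + 2/5*2/5, 2/5 + 2/5*4/5) = [14/25, 18/25) <- contains code 16/25
  'a': [2/5 + 2/5*4/5, 2/5 + 2/5*1/1) = [18/25, 4/5)
  emit 'c', narrow to [14/25, 18/25)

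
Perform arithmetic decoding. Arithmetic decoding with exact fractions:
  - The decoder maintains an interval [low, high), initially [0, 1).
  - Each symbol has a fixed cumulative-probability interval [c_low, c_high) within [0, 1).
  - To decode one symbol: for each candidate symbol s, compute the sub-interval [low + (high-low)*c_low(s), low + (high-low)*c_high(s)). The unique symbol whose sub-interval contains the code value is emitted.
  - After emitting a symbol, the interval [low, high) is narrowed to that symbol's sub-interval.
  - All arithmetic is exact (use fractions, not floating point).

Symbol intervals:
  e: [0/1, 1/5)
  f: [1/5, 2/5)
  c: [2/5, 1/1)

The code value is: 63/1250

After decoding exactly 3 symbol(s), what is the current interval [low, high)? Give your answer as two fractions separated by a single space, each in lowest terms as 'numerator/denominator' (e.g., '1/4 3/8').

Step 1: interval [0/1, 1/1), width = 1/1 - 0/1 = 1/1
  'e': [0/1 + 1/1*0/1, 0/1 + 1/1*1/5) = [0/1, 1/5) <- contains code 63/1250
  'f': [0/1 + 1/1*1/5, 0/1 + 1/1*2/5) = [1/5, 2/5)
  'c': [0/1 + 1/1*2/5, 0/1 + 1/1*1/1) = [2/5, 1/1)
  emit 'e', narrow to [0/1, 1/5)
Step 2: interval [0/1, 1/5), width = 1/5 - 0/1 = 1/5
  'e': [0/1 + 1/5*0/1, 0/1 + 1/5*1/5) = [0/1, 1/25)
  'f': [0/1 + 1/5*1/5, 0/1 + 1/5*2/5) = [1/25, 2/25) <- contains code 63/1250
  'c': [0/1 + 1/5*2/5, 0/1 + 1/5*1/1) = [2/25, 1/5)
  emit 'f', narrow to [1/25, 2/25)
Step 3: interval [1/25, 2/25), width = 2/25 - 1/25 = 1/25
  'e': [1/25 + 1/25*0/1, 1/25 + 1/25*1/5) = [1/25, 6/125)
  'f': [1/25 + 1/25*1/5, 1/25 + 1/25*2/5) = [6/125, 7/125) <- contains code 63/1250
  'c': [1/25 + 1/25*2/5, 1/25 + 1/25*1/1) = [7/125, 2/25)
  emit 'f', narrow to [6/125, 7/125)

Answer: 6/125 7/125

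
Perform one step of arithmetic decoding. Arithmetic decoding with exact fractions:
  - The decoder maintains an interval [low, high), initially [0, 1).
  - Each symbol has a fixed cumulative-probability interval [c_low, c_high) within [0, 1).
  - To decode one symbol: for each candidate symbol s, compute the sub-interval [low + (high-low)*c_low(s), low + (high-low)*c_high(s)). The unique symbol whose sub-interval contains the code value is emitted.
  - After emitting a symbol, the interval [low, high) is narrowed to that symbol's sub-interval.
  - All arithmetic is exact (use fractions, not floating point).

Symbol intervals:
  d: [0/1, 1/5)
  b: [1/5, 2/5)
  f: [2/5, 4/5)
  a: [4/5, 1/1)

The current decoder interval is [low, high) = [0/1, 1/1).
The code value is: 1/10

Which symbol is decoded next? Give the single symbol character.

Interval width = high − low = 1/1 − 0/1 = 1/1
Scaled code = (code − low) / width = (1/10 − 0/1) / 1/1 = 1/10
  d: [0/1, 1/5) ← scaled code falls here ✓
  b: [1/5, 2/5) 
  f: [2/5, 4/5) 
  a: [4/5, 1/1) 

Answer: d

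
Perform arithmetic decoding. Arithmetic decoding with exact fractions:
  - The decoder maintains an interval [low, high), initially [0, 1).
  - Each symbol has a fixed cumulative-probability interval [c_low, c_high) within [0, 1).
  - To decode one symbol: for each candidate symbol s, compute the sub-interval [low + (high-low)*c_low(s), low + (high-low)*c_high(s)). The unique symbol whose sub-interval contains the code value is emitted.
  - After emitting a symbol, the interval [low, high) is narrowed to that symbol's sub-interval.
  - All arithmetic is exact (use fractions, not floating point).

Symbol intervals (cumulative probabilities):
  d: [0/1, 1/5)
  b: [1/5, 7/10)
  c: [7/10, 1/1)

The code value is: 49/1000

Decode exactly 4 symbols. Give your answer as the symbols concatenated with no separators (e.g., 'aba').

Answer: dbdb

Derivation:
Step 1: interval [0/1, 1/1), width = 1/1 - 0/1 = 1/1
  'd': [0/1 + 1/1*0/1, 0/1 + 1/1*1/5) = [0/1, 1/5) <- contains code 49/1000
  'b': [0/1 + 1/1*1/5, 0/1 + 1/1*7/10) = [1/5, 7/10)
  'c': [0/1 + 1/1*7/10, 0/1 + 1/1*1/1) = [7/10, 1/1)
  emit 'd', narrow to [0/1, 1/5)
Step 2: interval [0/1, 1/5), width = 1/5 - 0/1 = 1/5
  'd': [0/1 + 1/5*0/1, 0/1 + 1/5*1/5) = [0/1, 1/25)
  'b': [0/1 + 1/5*1/5, 0/1 + 1/5*7/10) = [1/25, 7/50) <- contains code 49/1000
  'c': [0/1 + 1/5*7/10, 0/1 + 1/5*1/1) = [7/50, 1/5)
  emit 'b', narrow to [1/25, 7/50)
Step 3: interval [1/25, 7/50), width = 7/50 - 1/25 = 1/10
  'd': [1/25 + 1/10*0/1, 1/25 + 1/10*1/5) = [1/25, 3/50) <- contains code 49/1000
  'b': [1/25 + 1/10*1/5, 1/25 + 1/10*7/10) = [3/50, 11/100)
  'c': [1/25 + 1/10*7/10, 1/25 + 1/10*1/1) = [11/100, 7/50)
  emit 'd', narrow to [1/25, 3/50)
Step 4: interval [1/25, 3/50), width = 3/50 - 1/25 = 1/50
  'd': [1/25 + 1/50*0/1, 1/25 + 1/50*1/5) = [1/25, 11/250)
  'b': [1/25 + 1/50*1/5, 1/25 + 1/50*7/10) = [11/250, 27/500) <- contains code 49/1000
  'c': [1/25 + 1/50*7/10, 1/25 + 1/50*1/1) = [27/500, 3/50)
  emit 'b', narrow to [11/250, 27/500)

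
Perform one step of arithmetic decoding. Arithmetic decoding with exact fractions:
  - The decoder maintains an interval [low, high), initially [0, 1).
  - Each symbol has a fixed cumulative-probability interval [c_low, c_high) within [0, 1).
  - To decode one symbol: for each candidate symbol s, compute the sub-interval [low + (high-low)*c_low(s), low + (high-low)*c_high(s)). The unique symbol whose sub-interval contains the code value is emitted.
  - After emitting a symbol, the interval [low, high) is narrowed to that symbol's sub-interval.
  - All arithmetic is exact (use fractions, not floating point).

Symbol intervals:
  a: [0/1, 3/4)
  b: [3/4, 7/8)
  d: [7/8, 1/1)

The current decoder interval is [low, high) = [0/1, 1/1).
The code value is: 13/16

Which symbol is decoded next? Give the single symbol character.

Answer: b

Derivation:
Interval width = high − low = 1/1 − 0/1 = 1/1
Scaled code = (code − low) / width = (13/16 − 0/1) / 1/1 = 13/16
  a: [0/1, 3/4) 
  b: [3/4, 7/8) ← scaled code falls here ✓
  d: [7/8, 1/1) 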